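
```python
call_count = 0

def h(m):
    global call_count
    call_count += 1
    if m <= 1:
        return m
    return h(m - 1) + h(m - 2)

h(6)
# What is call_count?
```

Calls(m) = 1 + Calls(m-1) + Calls(m-2); Calls(0)=Calls(1)=1. For m=6 this gives 25.

Answer: 25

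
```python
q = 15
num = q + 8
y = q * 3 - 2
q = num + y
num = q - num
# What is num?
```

Trace:
`q = 15` → q = 15
`num = q + 8` → num = 23
`y = q * 3 - 2` → y = 43
`q = num + y` → q = 66
`num = q - num` → num = 43
So num = 43

Answer: 43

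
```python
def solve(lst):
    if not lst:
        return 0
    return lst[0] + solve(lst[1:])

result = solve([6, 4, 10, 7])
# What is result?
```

6 + 4 + 10 + 7 + 0 = 27

Answer: 27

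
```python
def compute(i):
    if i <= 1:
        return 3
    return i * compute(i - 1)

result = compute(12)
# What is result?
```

compute(12) = 12 * 11 * 10 * 9 * 8 * 7 * 6 * 5 * 4 * 3 * 2 * 3 = 1437004800

Answer: 1437004800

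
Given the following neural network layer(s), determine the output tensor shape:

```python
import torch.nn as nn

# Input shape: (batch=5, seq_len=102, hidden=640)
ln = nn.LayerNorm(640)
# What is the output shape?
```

Input: (5, 102, 640) -> Output: (5, 102, 640)

Answer: (5, 102, 640)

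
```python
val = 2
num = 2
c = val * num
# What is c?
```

Trace:
`val = 2` → val = 2
`num = 2` → num = 2
`c = val * num` → c = 4
So c = 4

Answer: 4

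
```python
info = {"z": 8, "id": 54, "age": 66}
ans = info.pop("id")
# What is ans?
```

Trace:
`info = {"z": 8, "id": 54, "age": 66}` → info = {'z': 8, 'id': 54, 'age': 66}
`ans = info.pop("id")` → info = {'z': 8, 'age': 66}; ans = 54
So ans = 54

Answer: 54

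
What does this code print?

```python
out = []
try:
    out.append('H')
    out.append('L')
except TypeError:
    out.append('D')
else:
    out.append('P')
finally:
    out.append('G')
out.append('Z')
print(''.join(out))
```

Execution trace: 'H' (try body) → 'L' (try body, no exception) → 'P' (else) → 'G' (finally) → 'Z' (after the try/except). Output: HLPGZ

Answer: HLPGZ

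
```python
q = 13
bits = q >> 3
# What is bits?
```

Trace:
`q = 13` → q = 13
`bits = q >> 3` → bits = 1
So bits = 1

Answer: 1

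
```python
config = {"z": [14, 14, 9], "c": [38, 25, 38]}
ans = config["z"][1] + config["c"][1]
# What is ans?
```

Trace:
`config = {"z": [14, 14, 9], "c": [38, 25, 38]}` → config = {'z': [14, 14, 9], 'c': [38, 25, 38]}
`ans = config["z"][1] + config["c"][1]` → ans = 39
So ans = 39

Answer: 39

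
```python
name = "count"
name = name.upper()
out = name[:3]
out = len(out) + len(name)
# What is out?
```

Trace:
`name = "count"` → name = 'count'
`name = name.upper()` → name = 'COUNT'
`out = name[:3]` → out = 'COU'
`out = len(out) + len(name)` → out = 8
So out = 8

Answer: 8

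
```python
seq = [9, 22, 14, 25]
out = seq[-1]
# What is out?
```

Trace:
`seq = [9, 22, 14, 25]` → seq = [9, 22, 14, 25]
`out = seq[-1]` → out = 25
So out = 25

Answer: 25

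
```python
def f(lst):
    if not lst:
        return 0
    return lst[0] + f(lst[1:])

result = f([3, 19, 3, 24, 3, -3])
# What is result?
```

3 + 19 + 3 + 24 + 3 + (-3) + 0 = 49

Answer: 49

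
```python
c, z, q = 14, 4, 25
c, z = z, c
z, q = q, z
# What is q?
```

Trace:
`c, z, q = 14, 4, 25` → c = 14; z = 4; q = 25
`c, z = z, c` → c = 4; z = 14
`z, q = q, z` → z = 25; q = 14
So q = 14

Answer: 14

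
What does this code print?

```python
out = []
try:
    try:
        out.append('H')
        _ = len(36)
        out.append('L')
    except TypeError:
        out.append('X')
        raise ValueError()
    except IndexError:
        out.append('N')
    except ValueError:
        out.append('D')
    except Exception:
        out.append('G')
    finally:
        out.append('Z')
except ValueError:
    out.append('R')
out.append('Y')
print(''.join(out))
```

Execution trace: 'H' (inner try body) → 'X' (inner except TypeError) → 'Z' (inner finally) → 'R' (outer except ValueError) → 'Y' (after the try/except). Output: HXZRY

Answer: HXZRY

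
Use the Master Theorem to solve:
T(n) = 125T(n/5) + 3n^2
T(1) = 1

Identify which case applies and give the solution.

a=125, b=5, f(n)=3n^2. log_5(125) = 3. Since c=2 < 3, Case 1 applies: T(n) = Θ(n^log_b(a)) = O(n^3).

Answer: O(n^3) - Case 1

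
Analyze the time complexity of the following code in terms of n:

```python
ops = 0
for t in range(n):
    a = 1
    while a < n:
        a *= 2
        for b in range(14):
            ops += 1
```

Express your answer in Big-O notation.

Each loop level contributes: n × log n × 1. Multiplying the contributions gives O(n log n).

Answer: O(n log n)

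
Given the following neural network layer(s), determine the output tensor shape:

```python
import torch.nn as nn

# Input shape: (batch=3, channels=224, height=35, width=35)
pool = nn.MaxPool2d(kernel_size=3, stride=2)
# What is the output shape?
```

Input: (3, 224, 35, 35) -> Output: (3, 224, 17, 17)

Answer: (3, 224, 17, 17)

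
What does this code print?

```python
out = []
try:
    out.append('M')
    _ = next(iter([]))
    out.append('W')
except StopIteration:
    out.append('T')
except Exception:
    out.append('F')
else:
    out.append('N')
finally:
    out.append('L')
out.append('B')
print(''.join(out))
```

Execution trace: 'M' (try body) → 'T' (except StopIteration) → 'L' (finally) → 'B' (after the try/except). Output: MTLB

Answer: MTLB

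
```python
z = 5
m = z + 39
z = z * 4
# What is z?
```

Trace:
`z = 5` → z = 5
`m = z + 39` → m = 44
`z = z * 4` → z = 20
So z = 20

Answer: 20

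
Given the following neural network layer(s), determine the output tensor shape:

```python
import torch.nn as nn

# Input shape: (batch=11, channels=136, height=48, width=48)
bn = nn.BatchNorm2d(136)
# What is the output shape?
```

Input: (11, 136, 48, 48) -> Output: (11, 136, 48, 48)

Answer: (11, 136, 48, 48)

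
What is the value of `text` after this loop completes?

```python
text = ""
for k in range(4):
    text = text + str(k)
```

Concatenate digits 0 to 3
`text` takes the values: "" → "0" → "01" → "012" → "0123"

Answer: "0123"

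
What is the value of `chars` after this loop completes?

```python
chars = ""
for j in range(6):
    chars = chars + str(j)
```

Concatenate digits 0 to 5
`chars` takes the values: "" → "0" → "01" → "012" → "0123" → "01234" → "012345"

Answer: "012345"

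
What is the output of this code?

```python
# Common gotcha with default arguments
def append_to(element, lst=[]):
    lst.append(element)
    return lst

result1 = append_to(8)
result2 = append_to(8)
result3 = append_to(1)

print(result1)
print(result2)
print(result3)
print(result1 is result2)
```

Key concept: mutable default argument gotcha.
Step by step:
`result1 = append_to(8)` → result1 = [8]
`result2 = append_to(8)` → result1 = [8, 8] (same object as result2); result2 = [8, 8] (same object as result1)
`result3 = append_to(1)` → result1 = [8, 8, 1] (same object as result2, result3); result2 = [8, 8, 1] (same object as result1, result3); result3 = [8, 8, 1] (same object as result1, result2)
`print(result1)` → prints [8, 8, 1]
`print(result2)` → prints [8, 8, 1]
`print(result3)` → prints [8, 8, 1]
`print(result1 is result2)` → prints True

Answer:
[8, 8, 1]
[8, 8, 1]
[8, 8, 1]
True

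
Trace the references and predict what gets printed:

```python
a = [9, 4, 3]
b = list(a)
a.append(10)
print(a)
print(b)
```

Key concept: list() constructor creates copy.
Step by step:
`a = [9, 4, 3]` → a = [9, 4, 3]
`b = list(a)` → b = [9, 4, 3]
`a.append(10)` → a = [9, 4, 3, 10]
`print(a)` → prints [9, 4, 3, 10]
`print(b)` → prints [9, 4, 3]

Answer:
[9, 4, 3, 10]
[9, 4, 3]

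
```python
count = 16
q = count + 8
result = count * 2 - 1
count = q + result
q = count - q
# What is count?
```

Trace:
`count = 16` → count = 16
`q = count + 8` → q = 24
`result = count * 2 - 1` → result = 31
`count = q + result` → count = 55
`q = count - q` → q = 31
So count = 55

Answer: 55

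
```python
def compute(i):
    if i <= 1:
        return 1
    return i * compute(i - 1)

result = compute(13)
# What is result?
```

compute(13) = 13 * 12 * 11 * 10 * 9 * 8 * 7 * 6 * 5 * 4 * 3 * 2 * 1 = 6227020800

Answer: 6227020800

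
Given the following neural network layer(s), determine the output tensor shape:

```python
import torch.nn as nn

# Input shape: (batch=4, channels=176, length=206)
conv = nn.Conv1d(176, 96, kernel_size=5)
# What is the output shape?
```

Input: (4, 176, 206) -> Output: (4, 96, 202)

Answer: (4, 96, 202)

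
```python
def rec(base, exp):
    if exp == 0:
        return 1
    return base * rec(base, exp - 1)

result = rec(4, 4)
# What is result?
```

rec(4, 4) = 4 * 4 * 4 * 4 = 256

Answer: 256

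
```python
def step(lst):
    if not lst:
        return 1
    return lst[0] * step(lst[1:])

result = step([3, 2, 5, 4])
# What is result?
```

Product over [3, 2, 5, 4] = 3 * 2 * 5 * 4 = 120

Answer: 120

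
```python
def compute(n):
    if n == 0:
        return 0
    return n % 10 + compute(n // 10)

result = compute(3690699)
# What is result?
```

Sum of digits of 3690699: 9 + 9 + 6 + 0 + 9 + 6 + 3 = 42

Answer: 42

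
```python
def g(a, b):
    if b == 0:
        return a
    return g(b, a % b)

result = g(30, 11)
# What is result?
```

g(30, 11) -> g(11, 8) -> g(8, 3) -> g(3, 2) -> g(2, 1) -> g(1, 0) -> 1

Answer: 1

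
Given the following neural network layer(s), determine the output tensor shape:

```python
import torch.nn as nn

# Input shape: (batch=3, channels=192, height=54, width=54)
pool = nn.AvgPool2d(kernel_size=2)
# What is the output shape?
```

Input: (3, 192, 54, 54) -> Output: (3, 192, 27, 27)

Answer: (3, 192, 27, 27)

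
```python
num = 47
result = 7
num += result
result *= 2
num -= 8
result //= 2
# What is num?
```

Trace:
`num = 47` → num = 47
`result = 7` → result = 7
`num += result` → num = 54
`result *= 2` → result = 14
`num -= 8` → num = 46
`result //= 2` → result = 7
So num = 46

Answer: 46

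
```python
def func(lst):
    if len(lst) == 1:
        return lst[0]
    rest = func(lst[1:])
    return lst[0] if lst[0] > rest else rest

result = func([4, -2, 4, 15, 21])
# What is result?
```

Recursive max over [4, -2, 4, 15, 21] = 21

Answer: 21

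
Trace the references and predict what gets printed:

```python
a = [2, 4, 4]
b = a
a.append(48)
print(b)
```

Key concept: basic list aliasing.
Step by step:
`a = [2, 4, 4]` → a = [2, 4, 4]
`b = a` → b = [2, 4, 4] (same object as a)
`a.append(48)` → a = [2, 4, 4, 48] (same object as b); b = [2, 4, 4, 48] (same object as a)
`print(b)` → prints [2, 4, 4, 48]

Answer: [2, 4, 4, 48]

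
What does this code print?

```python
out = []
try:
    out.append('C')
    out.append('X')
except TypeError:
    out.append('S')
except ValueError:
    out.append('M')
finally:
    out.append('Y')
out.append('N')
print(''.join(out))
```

Execution trace: 'C' (try body) → 'X' (try body, no exception) → 'Y' (finally) → 'N' (after the try/except). Output: CXYN

Answer: CXYN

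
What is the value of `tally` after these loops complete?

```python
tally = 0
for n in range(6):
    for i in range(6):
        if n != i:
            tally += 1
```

6² - 6 (exclude diagonal)
`tally` takes the values: 0 → 1 → 2 → 3 → 4 → 5 → 6 → 7 → 8 → 9 → 10 → 11 → 12 → 13 → 14 → 15 → 16 → 17 → 18 → 19 → 20 → 21 → 22 → 23 → 24 → 25 → 26 → 27 → 28 → 29 → 30

Answer: 30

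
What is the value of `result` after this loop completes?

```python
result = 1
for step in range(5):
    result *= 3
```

3^5 = 243
`result` takes the values: 1 → 3 → 9 → 27 → 81 → 243

Answer: 243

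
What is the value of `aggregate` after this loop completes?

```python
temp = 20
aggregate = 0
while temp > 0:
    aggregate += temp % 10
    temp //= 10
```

Sum digits of 20
`aggregate` takes the values: 0 → 2

Answer: 2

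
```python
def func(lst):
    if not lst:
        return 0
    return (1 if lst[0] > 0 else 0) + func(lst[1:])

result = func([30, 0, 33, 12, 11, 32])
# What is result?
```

Count of positive elements in [30, 0, 33, 12, 11, 32] = 5

Answer: 5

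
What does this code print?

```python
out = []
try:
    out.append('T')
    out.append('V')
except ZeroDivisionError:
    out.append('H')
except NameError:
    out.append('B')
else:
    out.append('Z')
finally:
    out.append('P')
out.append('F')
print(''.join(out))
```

Execution trace: 'T' (try body) → 'V' (try body, no exception) → 'Z' (else) → 'P' (finally) → 'F' (after the try/except). Output: TVZPF

Answer: TVZPF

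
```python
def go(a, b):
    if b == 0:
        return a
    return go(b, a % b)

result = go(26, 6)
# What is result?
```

go(26, 6) -> go(6, 2) -> go(2, 0) -> 2

Answer: 2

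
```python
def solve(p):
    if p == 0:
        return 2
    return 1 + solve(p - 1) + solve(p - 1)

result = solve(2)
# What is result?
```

solve(p) = 1 + 2·solve(p-1), solve(0)=2. Closed form: (2+1)·2^2 - 1 = 11.

Answer: 11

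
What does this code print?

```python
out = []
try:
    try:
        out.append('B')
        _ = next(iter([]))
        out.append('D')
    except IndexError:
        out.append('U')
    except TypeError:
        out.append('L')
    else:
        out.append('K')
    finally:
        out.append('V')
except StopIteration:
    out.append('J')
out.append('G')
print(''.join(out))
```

Execution trace: 'B' (try body) → 'V' (finally) → 'J' (outer except StopIteration) → 'G' (after the try/except). Output: BVJG

Answer: BVJG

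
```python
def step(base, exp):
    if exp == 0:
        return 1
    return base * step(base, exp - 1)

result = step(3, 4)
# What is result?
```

step(3, 4) = 3 * 3 * 3 * 3 = 81

Answer: 81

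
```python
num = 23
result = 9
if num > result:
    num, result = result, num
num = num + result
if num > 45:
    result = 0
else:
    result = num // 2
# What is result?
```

Trace:
`num = 23` → num = 23
`result = 9` → result = 9
`if num > result: ...` → num > result is True → num = 9; result = 23
`num = num + result` → num = 32
`if num > 45: ...` → num > 45 is False, take else branch → result = 16
So result = 16

Answer: 16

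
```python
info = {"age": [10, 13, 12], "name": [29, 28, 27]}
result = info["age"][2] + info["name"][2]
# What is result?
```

Trace:
`info = {"age": [10, 13, 12], "name": [29, 28, 27]}` → info = {'age': [10, 13, 12], 'name': [29, 28, 27]}
`result = info["age"][2] + info["name"][2]` → result = 39
So result = 39

Answer: 39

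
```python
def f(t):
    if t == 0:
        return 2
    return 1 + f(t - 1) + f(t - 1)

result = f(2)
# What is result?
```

f(t) = 1 + 2·f(t-1), f(0)=2. Closed form: (2+1)·2^2 - 1 = 11.

Answer: 11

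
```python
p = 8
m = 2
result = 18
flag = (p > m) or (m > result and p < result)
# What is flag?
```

Trace:
`p = 8` → p = 8
`m = 2` → m = 2
`result = 18` → result = 18
`flag = (p > m) or (m > result and p < result)` → flag = True
So flag = True

Answer: True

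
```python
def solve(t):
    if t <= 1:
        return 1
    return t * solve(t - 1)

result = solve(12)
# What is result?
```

solve(12) = 12 * 11 * 10 * 9 * 8 * 7 * 6 * 5 * 4 * 3 * 2 * 1 = 479001600

Answer: 479001600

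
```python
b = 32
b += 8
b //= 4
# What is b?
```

Trace:
`b = 32` → b = 32
`b += 8` → b = 40
`b //= 4` → b = 10
So b = 10

Answer: 10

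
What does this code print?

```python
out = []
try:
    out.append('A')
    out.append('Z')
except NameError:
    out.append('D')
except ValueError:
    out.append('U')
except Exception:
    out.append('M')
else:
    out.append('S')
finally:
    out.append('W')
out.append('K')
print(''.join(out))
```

Execution trace: 'A' (try body) → 'Z' (try body, no exception) → 'S' (else) → 'W' (finally) → 'K' (after the try/except). Output: AZSWK

Answer: AZSWK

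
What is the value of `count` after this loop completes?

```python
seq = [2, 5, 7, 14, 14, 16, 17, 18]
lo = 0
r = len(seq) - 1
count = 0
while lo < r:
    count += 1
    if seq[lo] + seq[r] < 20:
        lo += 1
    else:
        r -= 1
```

Steps to find pair summing to 20
`count` takes the values: 0 → 1 → 2 → 3 → 4 → 5 → 6 → 7

Answer: 7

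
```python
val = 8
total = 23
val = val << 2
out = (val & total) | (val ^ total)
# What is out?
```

Trace:
`val = 8` → val = 8
`total = 23` → total = 23
`val = val << 2` → val = 32
`out = (val & total) | (val ^ total)` → out = 55
So out = 55

Answer: 55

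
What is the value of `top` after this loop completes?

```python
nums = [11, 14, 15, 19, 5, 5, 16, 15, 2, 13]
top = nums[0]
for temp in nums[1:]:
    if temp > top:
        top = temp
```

Maximum of [11, 14, 15, 19, 5, 5, 16, 15, 2, 13]
`top` takes the values: 11 → 14 → 15 → 19

Answer: 19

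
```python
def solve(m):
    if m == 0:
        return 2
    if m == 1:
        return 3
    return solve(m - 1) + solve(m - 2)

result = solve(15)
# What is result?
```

Build up from base cases: solve(0)=2, solve(1)=3, solve(2)=5, solve(3)=8, solve(4)=13, solve(5)=21, solve(6)=34, ..., solve(15)=2584

Answer: 2584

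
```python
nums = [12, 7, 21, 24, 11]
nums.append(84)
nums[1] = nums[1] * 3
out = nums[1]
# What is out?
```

Trace:
`nums = [12, 7, 21, 24, 11]` → nums = [12, 7, 21, 24, 11]
`nums.append(84)` → nums = [12, 7, 21, 24, 11, 84]
`nums[1] = nums[1] * 3` → nums = [12, 21, 21, 24, 11, 84]
`out = nums[1]` → out = 21
So out = 21

Answer: 21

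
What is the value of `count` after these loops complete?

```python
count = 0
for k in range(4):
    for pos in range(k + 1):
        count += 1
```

Triangle: 1 + 2 + ... + 4
`count` takes the values: 0 → 1 → 2 → 3 → 4 → 5 → 6 → 7 → 8 → 9 → 10

Answer: 10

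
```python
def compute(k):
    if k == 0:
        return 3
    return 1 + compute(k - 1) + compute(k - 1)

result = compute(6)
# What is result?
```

compute(k) = 1 + 2·compute(k-1), compute(0)=3. Closed form: (3+1)·2^6 - 1 = 255.

Answer: 255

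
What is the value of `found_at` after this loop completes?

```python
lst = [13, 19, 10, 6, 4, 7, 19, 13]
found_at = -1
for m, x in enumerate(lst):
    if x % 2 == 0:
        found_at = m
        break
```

First even number index in [13, 19, 10, 6, 4, 7, 19, 13]
`found_at` takes the values: -1 → 2

Answer: 2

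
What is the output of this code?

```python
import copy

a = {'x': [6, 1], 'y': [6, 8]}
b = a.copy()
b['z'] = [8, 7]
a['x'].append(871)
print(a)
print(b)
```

Key concept: shallow copy of dict with mutable values.
Step by step:
`a = {'x': [6, 1], 'y': [6, 8]}` → a = {'x': [6, 1], 'y': [6, 8]}
`b = a.copy()` → b = {'x': [6, 1], 'y': [6, 8]}
`b['z'] = [8, 7]` → b = {'x': [6, 1], 'y': [6, 8], 'z': [8, 7]}
`a['x'].append(871)` → a = {'x': [6, 1, 871], 'y': [6, 8]}; b = {'x': [6, 1, 871], 'y': [6, 8], 'z': [8, 7]}
`print(a)` → prints {'x': [6, 1, 871], 'y': [6, 8]}
`print(b)` → prints {'x': [6, 1, 871], 'y': [6, 8], 'z': [8, 7]}

Answer:
{'x': [6, 1, 871], 'y': [6, 8]}
{'x': [6, 1, 871], 'y': [6, 8], 'z': [8, 7]}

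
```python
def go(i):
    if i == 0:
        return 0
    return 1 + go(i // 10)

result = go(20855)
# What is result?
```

Count of digits of 20855: 5

Answer: 5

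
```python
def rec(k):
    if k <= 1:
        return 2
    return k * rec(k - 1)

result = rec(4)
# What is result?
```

rec(4) = 4 * 3 * 2 * 2 = 48

Answer: 48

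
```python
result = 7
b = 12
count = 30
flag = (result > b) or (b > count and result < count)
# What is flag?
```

Trace:
`result = 7` → result = 7
`b = 12` → b = 12
`count = 30` → count = 30
`flag = (result > b) or (b > count and result < count)` → flag = False
So flag = False

Answer: False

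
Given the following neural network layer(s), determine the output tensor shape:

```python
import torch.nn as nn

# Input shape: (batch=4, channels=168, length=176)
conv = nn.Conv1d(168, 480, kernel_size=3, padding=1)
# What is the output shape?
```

Input: (4, 168, 176) -> Output: (4, 480, 176)

Answer: (4, 480, 176)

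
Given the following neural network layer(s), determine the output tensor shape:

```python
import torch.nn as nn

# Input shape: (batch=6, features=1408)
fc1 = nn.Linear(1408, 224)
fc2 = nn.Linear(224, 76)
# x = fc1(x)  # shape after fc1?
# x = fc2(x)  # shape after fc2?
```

Input: (6, 1408) -> after fc1: (6, 224) -> Output: (6, 76)

Answer: (6, 76)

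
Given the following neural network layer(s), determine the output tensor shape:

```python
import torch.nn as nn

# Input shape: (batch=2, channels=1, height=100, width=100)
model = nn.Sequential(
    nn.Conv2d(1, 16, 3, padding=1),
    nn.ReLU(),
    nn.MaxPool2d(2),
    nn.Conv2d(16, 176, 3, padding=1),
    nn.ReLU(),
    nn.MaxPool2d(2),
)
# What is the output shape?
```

Input: (2, 1, 100, 100) -> after first Conv2d: (2, 16, 100, 100) -> after first MaxPool2d: (2, 16, 50, 50) -> after second Conv2d: (2, 176, 50, 50) -> Output: (2, 176, 25, 25)

Answer: (2, 176, 25, 25)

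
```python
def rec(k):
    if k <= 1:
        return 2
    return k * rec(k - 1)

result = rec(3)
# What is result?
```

rec(3) = 3 * 2 * 2 = 12

Answer: 12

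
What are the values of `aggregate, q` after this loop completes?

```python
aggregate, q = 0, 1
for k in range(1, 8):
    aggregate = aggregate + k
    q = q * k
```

Sum and factorial of 1 to 7
`aggregate, q` takes the values: (0, 1) → (1, 1) → (3, 1) → (3, 2) → (6, 2) → (6, 6) → (10, 6) → (10, 24) → (15, 24) → (15, 120) → (21, 120) → (21, 720) → (28, 720) → (28, 5040)

Answer: 28, 5040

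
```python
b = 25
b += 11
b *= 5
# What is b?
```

Trace:
`b = 25` → b = 25
`b += 11` → b = 36
`b *= 5` → b = 180
So b = 180

Answer: 180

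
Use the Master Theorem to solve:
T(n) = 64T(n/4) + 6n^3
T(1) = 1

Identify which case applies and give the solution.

a=64, b=4, f(n)=6n^3. log_4(64) = 3. Since c=3 = 3, Case 2 applies: T(n) = Θ(n^log_b(a) · log n) = O(n^3 log n).

Answer: O(n^3 log n) - Case 2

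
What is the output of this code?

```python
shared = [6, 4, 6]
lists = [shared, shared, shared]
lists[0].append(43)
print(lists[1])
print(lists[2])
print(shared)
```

Key concept: list of same reference.
Step by step:
`shared = [6, 4, 6]` → shared = [6, 4, 6]
`lists = [shared, shared, shared]` → lists = [[6, 4, 6], [6, 4, 6], [6, 4, 6]]
`lists[0].append(43)` → shared = [6, 4, 6, 43]; lists = [[6, 4, 6, 43], [6, 4, 6, 43], [6, 4, 6, 43]]
`print(lists[1])` → prints [6, 4, 6, 43]
`print(lists[2])` → prints [6, 4, 6, 43]
`print(shared)` → prints [6, 4, 6, 43]

Answer:
[6, 4, 6, 43]
[6, 4, 6, 43]
[6, 4, 6, 43]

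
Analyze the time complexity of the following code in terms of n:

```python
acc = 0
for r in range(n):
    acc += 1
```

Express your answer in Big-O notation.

Each loop level contributes: n. Multiplying the contributions gives O(n).

Answer: O(n)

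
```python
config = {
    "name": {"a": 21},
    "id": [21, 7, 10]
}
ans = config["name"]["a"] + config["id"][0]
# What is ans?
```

Trace:
`config = { ...` → config = {'name': {'a': 21}, 'id': [21, 7, 10]}
`ans = config["name"]["a"] + config["id"][0]` → ans = 42
So ans = 42

Answer: 42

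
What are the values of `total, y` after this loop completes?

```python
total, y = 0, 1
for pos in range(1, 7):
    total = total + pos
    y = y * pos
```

Sum and factorial of 1 to 6
`total, y` takes the values: (0, 1) → (1, 1) → (3, 1) → (3, 2) → (6, 2) → (6, 6) → (10, 6) → (10, 24) → (15, 24) → (15, 120) → (21, 120) → (21, 720)

Answer: 21, 720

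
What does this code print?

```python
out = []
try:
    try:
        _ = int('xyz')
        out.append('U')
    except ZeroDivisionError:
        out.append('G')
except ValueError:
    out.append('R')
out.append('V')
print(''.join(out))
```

Execution trace: 'R' (outer except ValueError) → 'V' (after the try/except). Output: RV

Answer: RV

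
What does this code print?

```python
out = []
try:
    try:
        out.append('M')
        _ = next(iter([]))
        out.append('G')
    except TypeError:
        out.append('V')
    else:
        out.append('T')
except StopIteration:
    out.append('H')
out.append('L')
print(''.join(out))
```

Execution trace: 'M' (try body) → 'H' (outer except StopIteration) → 'L' (after the try/except). Output: MHL

Answer: MHL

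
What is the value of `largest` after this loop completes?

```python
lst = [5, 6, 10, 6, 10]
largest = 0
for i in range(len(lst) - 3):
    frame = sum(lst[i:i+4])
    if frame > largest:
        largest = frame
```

Max sum of 4-element window in [5, 6, 10, 6, 10]
`largest` takes the values: 0 → 27 → 32

Answer: 32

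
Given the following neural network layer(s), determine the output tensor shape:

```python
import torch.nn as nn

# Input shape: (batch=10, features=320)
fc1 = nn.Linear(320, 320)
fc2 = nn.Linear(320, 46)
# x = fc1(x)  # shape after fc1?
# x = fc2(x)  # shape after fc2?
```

Input: (10, 320) -> after fc1: (10, 320) -> Output: (10, 46)

Answer: (10, 46)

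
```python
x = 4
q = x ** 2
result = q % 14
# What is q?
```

Trace:
`x = 4` → x = 4
`q = x ** 2` → q = 16
`result = q % 14` → result = 2
So q = 16

Answer: 16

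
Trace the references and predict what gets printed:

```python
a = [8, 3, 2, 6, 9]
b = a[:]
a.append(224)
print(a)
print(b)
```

Key concept: slice [:] creates copy.
Step by step:
`a = [8, 3, 2, 6, 9]` → a = [8, 3, 2, 6, 9]
`b = a[:]` → b = [8, 3, 2, 6, 9]
`a.append(224)` → a = [8, 3, 2, 6, 9, 224]
`print(a)` → prints [8, 3, 2, 6, 9, 224]
`print(b)` → prints [8, 3, 2, 6, 9]

Answer:
[8, 3, 2, 6, 9, 224]
[8, 3, 2, 6, 9]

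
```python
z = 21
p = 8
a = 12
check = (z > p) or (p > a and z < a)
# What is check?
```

Trace:
`z = 21` → z = 21
`p = 8` → p = 8
`a = 12` → a = 12
`check = (z > p) or (p > a and z < a)` → check = True
So check = True

Answer: True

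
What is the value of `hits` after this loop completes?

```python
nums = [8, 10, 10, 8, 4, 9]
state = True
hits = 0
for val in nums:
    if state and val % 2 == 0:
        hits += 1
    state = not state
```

Count even values at even positions
`hits` takes the values: 0 → 1 → 2 → 3

Answer: 3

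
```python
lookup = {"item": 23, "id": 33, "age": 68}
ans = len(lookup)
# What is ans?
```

Trace:
`lookup = {"item": 23, "id": 33, "age": 68}` → lookup = {'item': 23, 'id': 33, 'age': 68}
`ans = len(lookup)` → ans = 3
So ans = 3

Answer: 3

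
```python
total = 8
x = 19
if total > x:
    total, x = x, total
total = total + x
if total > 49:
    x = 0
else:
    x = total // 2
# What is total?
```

Trace:
`total = 8` → total = 8
`x = 19` → x = 19
`if total > x: ...` → total > x is False → no variable changes
`total = total + x` → total = 27
`if total > 49: ...` → total > 49 is False, take else branch → x = 13
So total = 27

Answer: 27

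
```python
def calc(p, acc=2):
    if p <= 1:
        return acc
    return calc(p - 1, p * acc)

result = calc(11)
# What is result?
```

Accumulator trace (n, acc): (11, 2) -> (10, 22) -> (9, 220) -> (8, 1980) -> (7, 15840) -> (6, 110880) -> (5, 665280) -> (4, 3326400) -> (3, 13305600) -> (2, 39916800) -> (1, 79833600) -> return 79833600

Answer: 79833600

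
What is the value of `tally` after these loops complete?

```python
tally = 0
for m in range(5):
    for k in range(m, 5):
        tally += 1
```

Upper triangle: 5 + 4 + ... + 1
`tally` takes the values: 0 → 1 → 2 → 3 → 4 → 5 → 6 → 7 → 8 → 9 → 10 → 11 → 12 → 13 → 14 → 15

Answer: 15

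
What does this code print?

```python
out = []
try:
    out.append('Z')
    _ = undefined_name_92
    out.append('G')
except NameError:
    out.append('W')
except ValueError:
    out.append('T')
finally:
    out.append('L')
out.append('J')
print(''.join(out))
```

Execution trace: 'Z' (try body) → 'W' (except NameError) → 'L' (finally) → 'J' (after the try/except). Output: ZWLJ

Answer: ZWLJ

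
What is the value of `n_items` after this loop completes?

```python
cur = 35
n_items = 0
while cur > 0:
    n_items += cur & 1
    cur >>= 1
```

Count set bits in 35 (binary: 0b100011)
`n_items` takes the values: 0 → 1 → 2 → 3

Answer: 3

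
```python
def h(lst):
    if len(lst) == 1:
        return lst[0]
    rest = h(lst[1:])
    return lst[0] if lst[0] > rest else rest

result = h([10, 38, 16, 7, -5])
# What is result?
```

Recursive max over [10, 38, 16, 7, -5] = 38

Answer: 38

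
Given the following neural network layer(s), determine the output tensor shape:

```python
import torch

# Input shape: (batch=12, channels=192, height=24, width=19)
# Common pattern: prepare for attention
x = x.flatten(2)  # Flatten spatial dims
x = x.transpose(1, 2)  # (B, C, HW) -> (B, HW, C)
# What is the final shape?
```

Input: (12, 192, 24, 19) -> after flatten(2): (12, 192, 456) -> Output: (12, 456, 192)

Answer: (12, 456, 192)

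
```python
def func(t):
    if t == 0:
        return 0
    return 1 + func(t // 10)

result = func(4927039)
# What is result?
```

Count of digits of 4927039: 7

Answer: 7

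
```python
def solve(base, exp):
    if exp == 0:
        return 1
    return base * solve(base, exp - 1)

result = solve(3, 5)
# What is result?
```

solve(3, 5) = 3 * 3 * 3 * 3 * 3 = 243

Answer: 243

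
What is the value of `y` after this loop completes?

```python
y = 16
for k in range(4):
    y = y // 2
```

Halve 4 times: 16 // 2^4 = 1
`y` takes the values: 16 → 8 → 4 → 2 → 1

Answer: 1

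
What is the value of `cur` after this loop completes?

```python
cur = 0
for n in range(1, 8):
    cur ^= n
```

XOR of 1 to 7
`cur` takes the values: 0 → 1 → 3 → 0 → 4 → 1 → 7 → 0

Answer: 0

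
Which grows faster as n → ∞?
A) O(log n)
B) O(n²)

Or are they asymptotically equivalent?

O(log n) vs O(n²): Higher order terms dominate.

Answer: B) O(n²) grows faster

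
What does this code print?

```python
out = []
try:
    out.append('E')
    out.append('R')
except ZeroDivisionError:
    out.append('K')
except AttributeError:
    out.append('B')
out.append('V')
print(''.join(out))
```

Execution trace: 'E' (try body) → 'R' (try body, no exception) → 'V' (after the try/except). Output: ERV

Answer: ERV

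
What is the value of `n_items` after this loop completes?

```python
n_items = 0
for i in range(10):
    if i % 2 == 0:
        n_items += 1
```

Count numbers divisible by 2 in range(10)
`n_items` takes the values: 0 → 1 → 2 → 3 → 4 → 5

Answer: 5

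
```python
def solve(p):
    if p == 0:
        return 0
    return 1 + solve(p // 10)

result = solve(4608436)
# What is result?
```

Count of digits of 4608436: 7

Answer: 7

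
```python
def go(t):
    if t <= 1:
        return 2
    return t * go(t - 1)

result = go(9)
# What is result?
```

go(9) = 9 * 8 * 7 * 6 * 5 * 4 * 3 * 2 * 2 = 725760

Answer: 725760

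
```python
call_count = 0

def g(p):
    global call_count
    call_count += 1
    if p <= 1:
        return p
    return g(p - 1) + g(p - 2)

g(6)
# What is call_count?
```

Calls(p) = 1 + Calls(p-1) + Calls(p-2); Calls(0)=Calls(1)=1. For p=6 this gives 25.

Answer: 25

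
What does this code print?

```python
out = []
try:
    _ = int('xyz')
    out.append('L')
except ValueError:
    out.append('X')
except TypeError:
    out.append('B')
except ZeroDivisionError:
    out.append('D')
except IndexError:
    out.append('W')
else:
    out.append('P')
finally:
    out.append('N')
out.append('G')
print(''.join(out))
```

Execution trace: 'X' (except ValueError) → 'N' (finally) → 'G' (after the try/except). Output: XNG

Answer: XNG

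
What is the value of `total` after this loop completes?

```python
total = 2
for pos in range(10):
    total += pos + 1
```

Start at 2, add 1 to 10 = 57
`total` takes the values: 2 → 3 → 5 → 8 → 12 → 17 → 23 → 30 → 38 → 47 → 57

Answer: 57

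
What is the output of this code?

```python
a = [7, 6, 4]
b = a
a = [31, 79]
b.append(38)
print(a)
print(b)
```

Key concept: rebinding vs mutation: a is rebound to a new list, b still points at the original.
Step by step:
`a = [7, 6, 4]` → a = [7, 6, 4]
`b = a` → b = [7, 6, 4] (same object as a)
`a = [31, 79]` → a = [31, 79]
`b.append(38)` → b = [7, 6, 4, 38]
`print(a)` → prints [31, 79]
`print(b)` → prints [7, 6, 4, 38]

Answer:
[31, 79]
[7, 6, 4, 38]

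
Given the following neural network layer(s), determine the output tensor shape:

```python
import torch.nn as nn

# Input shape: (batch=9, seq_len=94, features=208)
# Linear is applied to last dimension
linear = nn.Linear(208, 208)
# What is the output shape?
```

Input: (9, 94, 208) -> Output: (9, 94, 208)

Answer: (9, 94, 208)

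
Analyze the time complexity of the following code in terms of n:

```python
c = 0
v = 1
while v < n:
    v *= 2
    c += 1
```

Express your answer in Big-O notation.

Each loop level contributes: log n. Multiplying the contributions gives O(log n).

Answer: O(log n)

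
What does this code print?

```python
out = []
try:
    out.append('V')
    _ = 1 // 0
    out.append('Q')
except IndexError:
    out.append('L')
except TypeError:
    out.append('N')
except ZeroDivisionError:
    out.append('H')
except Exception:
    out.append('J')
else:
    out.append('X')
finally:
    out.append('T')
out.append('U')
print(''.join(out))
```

Execution trace: 'V' (try body) → 'H' (except ZeroDivisionError) → 'T' (finally) → 'U' (after the try/except). Output: VHTU

Answer: VHTU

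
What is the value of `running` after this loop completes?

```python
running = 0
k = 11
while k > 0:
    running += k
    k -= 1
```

Sum 11 down to 1
`running` takes the values: 0 → 11 → 21 → 30 → 38 → 45 → 51 → 56 → 60 → 63 → 65 → 66

Answer: 66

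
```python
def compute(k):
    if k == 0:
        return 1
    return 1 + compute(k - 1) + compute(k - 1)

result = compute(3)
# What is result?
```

compute(k) = 1 + 2·compute(k-1), compute(0)=1. Closed form: (1+1)·2^3 - 1 = 15.

Answer: 15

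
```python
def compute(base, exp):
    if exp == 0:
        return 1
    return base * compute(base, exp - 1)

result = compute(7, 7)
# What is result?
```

compute(7, 7) = 7 * 7 * 7 * 7 * 7 * 7 * 7 = 823543

Answer: 823543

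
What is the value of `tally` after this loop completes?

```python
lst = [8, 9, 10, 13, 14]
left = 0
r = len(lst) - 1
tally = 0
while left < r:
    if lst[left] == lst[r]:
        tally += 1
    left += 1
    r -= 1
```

Count matching pairs from ends
`tally` takes the values: 0

Answer: 0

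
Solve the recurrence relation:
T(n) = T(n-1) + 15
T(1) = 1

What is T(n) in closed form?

Unrolling: T(n) = T(1) + 15·(n-1) = 1 + 15(n-1) = 15n - 14.

Answer: T(n) = 15n - 14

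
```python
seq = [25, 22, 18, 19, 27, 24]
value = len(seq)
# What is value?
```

Trace:
`seq = [25, 22, 18, 19, 27, 24]` → seq = [25, 22, 18, 19, 27, 24]
`value = len(seq)` → value = 6
So value = 6

Answer: 6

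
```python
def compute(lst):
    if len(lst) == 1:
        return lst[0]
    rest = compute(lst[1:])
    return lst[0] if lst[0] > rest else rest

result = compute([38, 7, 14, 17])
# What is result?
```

Recursive max over [38, 7, 14, 17] = 38

Answer: 38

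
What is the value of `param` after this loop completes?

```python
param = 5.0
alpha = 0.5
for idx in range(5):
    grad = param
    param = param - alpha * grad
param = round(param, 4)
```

Gradient descent: w = 5.0 * (1 - 0.5)^5
`param` takes the values: 5.0 → 2.5 → 1.25 → 0.625 → 0.3125 → 0.15625 → 0.1562

Answer: 0.1562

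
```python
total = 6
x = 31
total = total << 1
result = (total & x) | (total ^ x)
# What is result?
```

Trace:
`total = 6` → total = 6
`x = 31` → x = 31
`total = total << 1` → total = 12
`result = (total & x) | (total ^ x)` → result = 31
So result = 31

Answer: 31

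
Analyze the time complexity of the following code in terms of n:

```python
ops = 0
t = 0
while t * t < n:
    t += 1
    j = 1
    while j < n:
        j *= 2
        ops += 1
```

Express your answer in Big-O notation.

Each loop level contributes: √n × log n. Multiplying the contributions gives O(√n log n).

Answer: O(√n log n)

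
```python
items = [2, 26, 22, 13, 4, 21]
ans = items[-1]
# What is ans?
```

Trace:
`items = [2, 26, 22, 13, 4, 21]` → items = [2, 26, 22, 13, 4, 21]
`ans = items[-1]` → ans = 21
So ans = 21

Answer: 21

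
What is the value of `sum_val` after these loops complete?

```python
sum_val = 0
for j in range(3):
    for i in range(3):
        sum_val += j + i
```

Sum of all j+i for j,i in 3x3
`sum_val` takes the values: 0 → 1 → 3 → 4 → 6 → 9 → 11 → 14 → 18

Answer: 18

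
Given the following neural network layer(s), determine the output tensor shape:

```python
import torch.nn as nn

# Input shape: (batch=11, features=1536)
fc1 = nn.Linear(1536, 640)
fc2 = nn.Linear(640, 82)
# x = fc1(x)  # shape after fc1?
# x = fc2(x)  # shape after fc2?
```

Input: (11, 1536) -> after fc1: (11, 640) -> Output: (11, 82)

Answer: (11, 82)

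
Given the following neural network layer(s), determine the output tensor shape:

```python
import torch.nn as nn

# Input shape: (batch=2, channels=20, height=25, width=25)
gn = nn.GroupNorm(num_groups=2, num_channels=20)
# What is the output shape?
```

Input: (2, 20, 25, 25) -> Output: (2, 20, 25, 25)

Answer: (2, 20, 25, 25)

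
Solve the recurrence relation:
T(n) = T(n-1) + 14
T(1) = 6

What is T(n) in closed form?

Unrolling: T(n) = T(1) + 14·(n-1) = 6 + 14(n-1) = 14n - 8.

Answer: T(n) = 14n - 8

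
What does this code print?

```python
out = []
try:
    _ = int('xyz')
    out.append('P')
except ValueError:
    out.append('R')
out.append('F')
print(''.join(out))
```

Execution trace: 'R' (except ValueError) → 'F' (after the try/except). Output: RF

Answer: RF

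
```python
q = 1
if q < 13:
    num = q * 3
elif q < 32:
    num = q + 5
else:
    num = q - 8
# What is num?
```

Trace:
`q = 1` → q = 1
`if q < 13: ...` → q < 13 is True → num = 3
So num = 3

Answer: 3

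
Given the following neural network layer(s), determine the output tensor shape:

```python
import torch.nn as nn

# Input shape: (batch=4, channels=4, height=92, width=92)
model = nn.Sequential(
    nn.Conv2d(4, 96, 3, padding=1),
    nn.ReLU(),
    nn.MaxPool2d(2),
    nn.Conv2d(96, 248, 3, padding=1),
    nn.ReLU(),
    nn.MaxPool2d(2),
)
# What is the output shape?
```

Input: (4, 4, 92, 92) -> after first Conv2d: (4, 96, 92, 92) -> after first MaxPool2d: (4, 96, 46, 46) -> after second Conv2d: (4, 248, 46, 46) -> Output: (4, 248, 23, 23)

Answer: (4, 248, 23, 23)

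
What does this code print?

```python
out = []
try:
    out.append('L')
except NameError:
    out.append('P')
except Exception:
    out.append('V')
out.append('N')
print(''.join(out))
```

Execution trace: 'L' (try body, no exception) → 'N' (after the try/except). Output: LN

Answer: LN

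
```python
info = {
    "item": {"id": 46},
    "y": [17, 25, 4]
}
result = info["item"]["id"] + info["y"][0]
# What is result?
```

Trace:
`info = { ...` → info = {'item': {'id': 46}, 'y': [17, 25, 4]}
`result = info["item"]["id"] + info["y"][0]` → result = 63
So result = 63

Answer: 63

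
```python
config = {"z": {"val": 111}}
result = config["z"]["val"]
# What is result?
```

Trace:
`config = {"z": {"val": 111}}` → config = {'z': {'val': 111}}
`result = config["z"]["val"]` → result = 111
So result = 111

Answer: 111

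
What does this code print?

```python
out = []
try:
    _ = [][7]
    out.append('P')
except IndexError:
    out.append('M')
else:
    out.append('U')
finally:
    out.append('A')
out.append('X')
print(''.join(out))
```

Execution trace: 'M' (except IndexError) → 'A' (finally) → 'X' (after the try/except). Output: MAX

Answer: MAX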